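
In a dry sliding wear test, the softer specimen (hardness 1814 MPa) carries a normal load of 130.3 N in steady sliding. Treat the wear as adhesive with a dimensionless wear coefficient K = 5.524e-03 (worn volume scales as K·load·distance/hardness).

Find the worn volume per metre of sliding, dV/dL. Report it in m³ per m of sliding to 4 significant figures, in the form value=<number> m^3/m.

Intermediates are shown rounded, and the algebra maintains exact precision — rounded just once: 4 significant digits.
Hardness H = 1814 MPa = 1.814e+09 Pa.
In SI base units: W = 130.3 N, H = 1.814e+09 Pa, K = 5.524e-03.
Volumetric rate dV/dL = K·W/H, per unit distance: 5.524e-03 · 130.3 / 1.814e+09 = 3.968e-10 m³/m.

value=3.968e-10 m^3/m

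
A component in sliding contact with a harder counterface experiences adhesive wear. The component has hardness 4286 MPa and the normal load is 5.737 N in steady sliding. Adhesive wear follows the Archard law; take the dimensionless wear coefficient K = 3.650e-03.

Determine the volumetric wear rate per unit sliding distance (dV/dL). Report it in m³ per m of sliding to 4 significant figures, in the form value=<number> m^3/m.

value=4.886e-12 m^3/m

Intermediates are displayed rounded — the computation holds full float precision. Rounded just once: 4 significant digits.
Convert: Hardness H = 4286 MPa = 4.286e+09 Pa.
Working in SI base units: W = 5.737 N, H = 4.286e+09 Pa, K = 3.650e-03.
Sliding wear rate dV/dL = K·W/H, so: 3.650e-03 · 5.737 / 4.286e+09 = 4.886e-12 m³/m.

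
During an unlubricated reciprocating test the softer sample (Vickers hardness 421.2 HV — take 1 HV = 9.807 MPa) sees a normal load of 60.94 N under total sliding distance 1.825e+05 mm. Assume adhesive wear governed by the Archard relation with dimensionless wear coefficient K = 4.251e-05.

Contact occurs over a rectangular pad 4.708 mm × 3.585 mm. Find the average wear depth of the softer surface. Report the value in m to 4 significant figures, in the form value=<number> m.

value=6.781e-06 m

Intermediate values are printed rounded. Every step carries exact precision. Rounded just once: 4 significant figures.
Convert: Distance covered L = 1.825e+05 mm = 182.5 m.
Convert: Hardness H = 421.2 HV × 9.807 MPa/HV = 4131 MPa = 4.131e+09 Pa.
Convert: Pad sides 4.708 mm × 3.585 mm = 0.004708 m × 0.003585 m. Contact area A = 0.004708 m × 0.003585 m = 1.688e-05 m².
Working in SI base units: W = 60.94 N, H = 4.131e+09 Pa, K = 4.251e-05.
Apply Archard: V = K·W·L/H = 4.251e-05 · 60.94 · 182.5 / 4.131e+09 = 1.145e-10 m³.
Average depth h = V/A = 1.145e-10 / 1.688e-05 = 6.781e-06 m.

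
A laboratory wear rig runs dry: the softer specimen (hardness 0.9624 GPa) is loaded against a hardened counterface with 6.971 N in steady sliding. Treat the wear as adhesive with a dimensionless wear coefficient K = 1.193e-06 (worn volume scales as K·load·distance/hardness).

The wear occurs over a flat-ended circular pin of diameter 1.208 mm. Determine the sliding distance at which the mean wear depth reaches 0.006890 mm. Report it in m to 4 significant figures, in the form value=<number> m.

The algebra carries exact precision — printed values are rounded; a lone final rounding, at 4 significant digits.
Hardness H = 0.9624 GPa = 9.624e+08 Pa.
Pin diameter d = 1.208 mm = 0.001208 m. Contact area A = π·d²/4 = π·(0.001208 m)²/4 = 1.146e-06 m².
Depth limit h_lim = 0.006890 mm = 6.890e-06 m.
Restated in SI base units: W = 6.971 N, H = 9.624e+08 Pa, K = 1.193e-06.
Limit volume V_lim = h_lim·A = 6.890e-06 · 1.146e-06 = 7.897e-12 m³.
So the life L = V_lim·H/(K·W) = 7.897e-12 · 9.624e+08 / (1.193e-06 · 6.971) = 913.8 m.

value=913.8 m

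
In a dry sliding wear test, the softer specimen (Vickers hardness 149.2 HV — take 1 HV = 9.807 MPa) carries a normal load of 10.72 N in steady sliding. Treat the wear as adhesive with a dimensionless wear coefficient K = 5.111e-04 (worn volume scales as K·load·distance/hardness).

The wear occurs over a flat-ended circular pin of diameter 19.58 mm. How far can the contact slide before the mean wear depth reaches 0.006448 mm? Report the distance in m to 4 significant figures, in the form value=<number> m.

value=518.5 m

All arithmetic maintains exact precision; the intermediates appear rounded — rounded once at the end, at 4 significant digits.
Convert: Hardness H = 149.2 HV × 9.807 MPa/HV = 1463 MPa = 1.463e+09 Pa.
Convert: Pin diameter d = 19.58 mm = 0.01958 m. Contact area A = π·d²/4 = π·(0.01958 m)²/4 = 3.011e-04 m².
Convert: Depth limit h_lim = 0.006448 mm = 6.448e-06 m.
Restated in SI base units: W = 10.72 N, H = 1.463e+09 Pa, K = 5.111e-04.
Volume at the limit: V_lim = h_lim·A = 6.448e-06 · 3.011e-04 = 1.942e-09 m³.
So the life L = V_lim·H/(K·W) = 1.942e-09 · 1.463e+09 / (5.111e-04 · 10.72) = 518.5 m.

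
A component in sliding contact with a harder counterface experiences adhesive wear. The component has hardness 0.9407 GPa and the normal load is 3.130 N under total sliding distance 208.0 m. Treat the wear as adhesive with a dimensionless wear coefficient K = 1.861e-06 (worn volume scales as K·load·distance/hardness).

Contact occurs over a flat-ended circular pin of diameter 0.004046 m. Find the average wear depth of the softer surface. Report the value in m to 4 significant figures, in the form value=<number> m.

The computation keeps exact precision; intermediate values are displayed rounded. Rounded just once: four significant figures.
Hardness H = 0.9407 GPa = 9.407e+08 Pa.
Contact area A = π·d²/4 = π·(0.004046 m)²/4 = 1.286e-05 m².
Expressed in SI base units: W = 3.130 N, H = 9.407e+08 Pa, K = 1.861e-06.
Apply Archard: V = K·W·L/H = 1.861e-06 · 3.130 · 208.0 / 9.407e+08 = 1.288e-12 m³.
Depth of wear h = V/A = 1.288e-12 / 1.286e-05 = 1.002e-07 m.

value=1.002e-07 m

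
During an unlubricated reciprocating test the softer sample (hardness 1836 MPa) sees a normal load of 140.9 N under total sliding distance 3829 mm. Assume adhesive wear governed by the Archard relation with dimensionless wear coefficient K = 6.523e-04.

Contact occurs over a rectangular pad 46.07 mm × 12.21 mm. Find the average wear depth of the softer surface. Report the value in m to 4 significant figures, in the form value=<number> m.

value=3.408e-07 m

The intermediates appear rounded — the algebra holds full float precision. Rounded just once: four significant figures.
Path length L = 3829 mm = 3.829 m.
Hardness H = 1836 MPa = 1.836e+09 Pa.
Pad sides 46.07 mm × 12.21 mm = 0.04607 m × 0.01221 m. Contact area A = 0.04607 m × 0.01221 m = 5.625e-04 m².
SI base units throughout: W = 140.9 N, H = 1.836e+09 Pa, K = 6.523e-04.
By Archard's law, V = K·W·L/H = 6.523e-04 · 140.9 · 3.829 / 1.836e+09 = 1.917e-10 m³.
Wear depth h = V/A = 1.917e-10 / 5.625e-04 = 3.408e-07 m.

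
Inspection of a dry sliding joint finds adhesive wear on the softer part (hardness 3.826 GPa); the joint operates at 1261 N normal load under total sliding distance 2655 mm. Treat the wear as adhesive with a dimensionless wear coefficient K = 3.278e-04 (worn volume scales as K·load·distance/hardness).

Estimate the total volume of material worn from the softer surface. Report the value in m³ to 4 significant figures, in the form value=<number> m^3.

value=2.868e-10 m^3

All working math runs at exact precision, and the intermediates are displayed rounded. Rounded just once, at 4 significant digits.
Convert: Path length L = 2655 mm = 2.655 m.
Convert: Hardness H = 3.826 GPa = 3.826e+09 Pa.
As SI base values: W = 1261 N, H = 3.826e+09 Pa, K = 3.278e-04.
Apply Archard: V = K·W·L/H = 3.278e-04 · 1261 · 2.655 / 3.826e+09 = 2.868e-10 m³.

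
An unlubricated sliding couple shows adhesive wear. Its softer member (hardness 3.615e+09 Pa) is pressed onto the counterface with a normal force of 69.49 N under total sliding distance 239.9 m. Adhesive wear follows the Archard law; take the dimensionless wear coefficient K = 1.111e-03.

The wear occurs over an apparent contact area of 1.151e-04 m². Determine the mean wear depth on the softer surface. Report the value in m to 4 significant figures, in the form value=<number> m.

All arithmetic holds exact precision, and intermediates are printed rounded. Rounded once at the end: 4 significant digits.
Working in SI base units: W = 69.49 N, H = 3.615e+09 Pa, K = 1.111e-03.
Apply Archard: V = K·W·L/H = 1.111e-03 · 69.49 · 239.9 / 3.615e+09 = 5.123e-09 m³.
Depth h = V/A = 5.123e-09 / 1.151e-04 = 4.451e-05 m.

value=4.451e-05 m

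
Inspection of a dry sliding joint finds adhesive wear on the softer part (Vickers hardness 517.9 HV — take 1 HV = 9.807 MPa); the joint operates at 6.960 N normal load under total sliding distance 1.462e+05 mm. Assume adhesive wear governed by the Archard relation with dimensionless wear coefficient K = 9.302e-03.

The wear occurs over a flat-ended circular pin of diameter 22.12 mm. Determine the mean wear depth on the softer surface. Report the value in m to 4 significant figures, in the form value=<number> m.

value=4.849e-06 m

Intermediate values are displayed rounded. The computation runs at full float precision. Rounded just once to four significant digits.
Convert: Sliding distance L = 1.462e+05 mm = 146.2 m.
Convert: Hardness H = 517.9 HV × 9.807 MPa/HV = 5079 MPa = 5.079e+09 Pa.
Convert: Pin diameter d = 22.12 mm = 0.02212 m. Contact area A = π·d²/4 = π·(0.02212 m)²/4 = 3.843e-04 m².
SI base units throughout: W = 6.960 N, H = 5.079e+09 Pa, K = 9.302e-03.
Worn volume V = K·W·L/H = 9.302e-03 · 6.960 · 146.2 / 5.079e+09 = 1.864e-09 m³.
Depth h = V/A = 1.864e-09 / 3.843e-04 = 4.849e-06 m.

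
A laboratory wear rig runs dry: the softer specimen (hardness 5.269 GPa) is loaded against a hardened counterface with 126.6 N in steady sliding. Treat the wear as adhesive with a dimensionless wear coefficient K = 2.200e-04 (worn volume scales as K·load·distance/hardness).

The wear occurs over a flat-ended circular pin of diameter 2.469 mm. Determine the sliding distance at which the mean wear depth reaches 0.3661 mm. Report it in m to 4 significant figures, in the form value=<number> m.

Intermediate values appear rounded — all working math maintains full float precision, and a lone final rounding: four significant digits.
Hardness H = 5.269 GPa = 5.269e+09 Pa.
Pin diameter d = 2.469 mm = 0.002469 m. Contact area A = π·d²/4 = π·(0.002469 m)²/4 = 4.788e-06 m².
Depth limit h_lim = 0.3661 mm = 3.661e-04 m.
Expressed in SI base units: W = 126.6 N, H = 5.269e+09 Pa, K = 2.200e-04.
Limit volume V_lim = h_lim·A = 3.661e-04 · 4.788e-06 = 1.753e-09 m³.
Sliding life L = V_lim·H/(K·W) = 1.753e-09 · 5.269e+09 / (2.200e-04 · 126.6) = 331.6 m.

value=331.6 m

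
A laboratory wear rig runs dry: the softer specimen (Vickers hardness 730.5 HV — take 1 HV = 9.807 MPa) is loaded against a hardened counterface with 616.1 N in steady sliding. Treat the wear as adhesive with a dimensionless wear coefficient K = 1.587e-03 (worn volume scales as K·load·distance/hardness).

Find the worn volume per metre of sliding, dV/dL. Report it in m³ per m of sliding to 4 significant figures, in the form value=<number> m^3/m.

value=1.365e-10 m^3/m

The intermediates appear rounded, and each operation holds exact precision. Rounded once at the end to 4 significant digits.
Convert: Hardness H = 730.5 HV × 9.807 MPa/HV = 7164 MPa = 7.164e+09 Pa.
Collected in SI base units: W = 616.1 N, H = 7.164e+09 Pa, K = 1.587e-03.
Wear rate dV/dL = K·W/H — distance-free: 1.587e-03 · 616.1 / 7.164e+09 = 1.365e-10 m³/m.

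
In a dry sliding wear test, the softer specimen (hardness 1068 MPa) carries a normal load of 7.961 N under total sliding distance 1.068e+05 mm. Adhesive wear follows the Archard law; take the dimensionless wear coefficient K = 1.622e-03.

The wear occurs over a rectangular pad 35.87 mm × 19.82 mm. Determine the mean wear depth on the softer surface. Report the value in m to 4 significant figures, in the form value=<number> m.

Intermediate values appear rounded. Each operation maintains exact precision. Rounded once at the end: 4 significant digits.
Convert: Total distance L = 1.068e+05 mm = 106.8 m.
Convert: Hardness H = 1068 MPa = 1.068e+09 Pa.
Convert: Pad sides 35.87 mm × 19.82 mm = 0.03587 m × 0.01982 m. Contact area A = 0.03587 m × 0.01982 m = 7.109e-04 m².
Working in SI base units: W = 7.961 N, H = 1.068e+09 Pa, K = 1.622e-03.
Archard relation: V = K·W·L/H = 1.622e-03 · 7.961 · 106.8 / 1.068e+09 = 1.291e-09 m³.
Mean depth h = V/A = 1.291e-09 / 7.109e-04 = 1.816e-06 m.

value=1.816e-06 m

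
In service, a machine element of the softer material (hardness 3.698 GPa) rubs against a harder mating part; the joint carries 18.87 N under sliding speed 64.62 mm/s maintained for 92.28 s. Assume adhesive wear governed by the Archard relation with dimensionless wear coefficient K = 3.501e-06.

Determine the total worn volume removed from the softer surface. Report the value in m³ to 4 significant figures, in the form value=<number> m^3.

Every step carries full float precision. Intermediates are shown rounded — rounded just once to four significant figures.
Convert: Sliding speed v = 64.62 mm/s = 0.06462 m/s. Total distance L = v·t = 0.06462 m/s × 92.28 s = 5.963 m.
Convert: Hardness H = 3.698 GPa = 3.698e+09 Pa.
As SI base values: W = 18.87 N, H = 3.698e+09 Pa, K = 3.501e-06.
Wear volume V = K·W·L/H = 3.501e-06 · 18.87 · 5.963 / 3.698e+09 = 1.065e-13 m³.

value=1.065e-13 m^3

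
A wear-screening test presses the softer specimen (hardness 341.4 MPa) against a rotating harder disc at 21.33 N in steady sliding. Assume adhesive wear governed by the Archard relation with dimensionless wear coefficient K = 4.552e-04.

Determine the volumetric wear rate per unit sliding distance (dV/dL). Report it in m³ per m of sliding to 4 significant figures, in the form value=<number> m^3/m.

value=2.844e-11 m^3/m

Intermediates appear rounded, and all arithmetic holds exact precision. Rounded once at the end: 4 significant digits.
Hardness H = 341.4 MPa = 3.414e+08 Pa.
SI base units throughout: W = 21.33 N, H = 3.414e+08 Pa, K = 4.552e-04.
Volumetric rate dV/dL = K·W/H — distance-free: 4.552e-04 · 21.33 / 3.414e+08 = 2.844e-11 m³/m.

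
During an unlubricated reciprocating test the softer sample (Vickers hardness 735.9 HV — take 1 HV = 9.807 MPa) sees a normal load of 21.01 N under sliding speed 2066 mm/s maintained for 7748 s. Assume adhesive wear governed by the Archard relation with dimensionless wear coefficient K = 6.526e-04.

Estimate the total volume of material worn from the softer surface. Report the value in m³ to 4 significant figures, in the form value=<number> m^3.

value=3.041e-08 m^3

The intermediates appear rounded; the computation carries exact precision; rounded once at the end, at 4 significant figures.
Sliding speed v = 2066 mm/s = 2.066 m/s. Distance L = v·t = 2.066 m/s × 7748 s = 1.601e+04 m.
Hardness H = 735.9 HV × 9.807 MPa/HV = 7217 MPa = 7.217e+09 Pa.
As SI base values: W = 21.01 N, H = 7.217e+09 Pa, K = 6.526e-04.
Wear volume V = K·W·L/H = 6.526e-04 · 21.01 · 1.601e+04 / 7.217e+09 = 3.041e-08 m³.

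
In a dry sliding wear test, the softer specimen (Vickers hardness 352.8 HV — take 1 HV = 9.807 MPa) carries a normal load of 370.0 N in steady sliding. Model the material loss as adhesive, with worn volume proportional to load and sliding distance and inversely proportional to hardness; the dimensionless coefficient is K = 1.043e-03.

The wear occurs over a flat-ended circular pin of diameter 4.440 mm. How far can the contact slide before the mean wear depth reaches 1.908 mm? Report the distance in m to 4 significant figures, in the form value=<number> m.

value=264.9 m

Intermediates are printed rounded, and every step carries exact precision, and rounded once at the end: four significant figures.
Hardness H = 352.8 HV × 9.807 MPa/HV = 3460 MPa = 3.460e+09 Pa.
Pin diameter d = 4.440 mm = 0.004440 m. Contact area A = π·d²/4 = π·(0.004440 m)²/4 = 1.548e-05 m².
Depth limit h_lim = 1.908 mm = 0.001908 m.
Working in SI base units: W = 370.0 N, H = 3.460e+09 Pa, K = 1.043e-03.
Permissible volume V_lim = h_lim·A = 0.001908 · 1.548e-05 = 2.954e-08 m³.
Inverting, life L = V_lim·H/(K·W) = 2.954e-08 · 3.460e+09 / (1.043e-03 · 370.0) = 264.9 m.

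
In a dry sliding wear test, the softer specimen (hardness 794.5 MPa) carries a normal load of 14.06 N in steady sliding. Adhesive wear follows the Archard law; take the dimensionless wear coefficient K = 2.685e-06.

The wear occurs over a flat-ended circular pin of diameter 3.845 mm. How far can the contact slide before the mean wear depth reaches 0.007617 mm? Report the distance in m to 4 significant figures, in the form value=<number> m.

Each operation keeps exact precision — the intermediates are shown rounded — a lone final rounding: 4 significant digits.
Convert: Hardness H = 794.5 MPa = 7.945e+08 Pa.
Convert: Pin diameter d = 3.845 mm = 0.003845 m. Contact area A = π·d²/4 = π·(0.003845 m)²/4 = 1.161e-05 m².
Convert: Depth limit h_lim = 0.007617 mm = 7.617e-06 m.
Working in SI base units: W = 14.06 N, H = 7.945e+08 Pa, K = 2.685e-06.
Volume at the limit: V_lim = h_lim·A = 7.617e-06 · 1.161e-05 = 8.844e-11 m³.
Sliding life L = V_lim·H/(K·W) = 8.844e-11 · 7.945e+08 / (2.685e-06 · 14.06) = 1861 m.

value=1861 m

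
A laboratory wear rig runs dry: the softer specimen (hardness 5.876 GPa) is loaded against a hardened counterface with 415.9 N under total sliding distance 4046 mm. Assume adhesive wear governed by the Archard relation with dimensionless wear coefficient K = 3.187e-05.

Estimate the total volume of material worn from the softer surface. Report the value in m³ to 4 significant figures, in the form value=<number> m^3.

value=9.127e-12 m^3

The algebra keeps full precision. The intermediates are printed rounded, and one final rounding, at 4 significant digits.
Path length L = 4046 mm = 4.046 m.
Hardness H = 5.876 GPa = 5.876e+09 Pa.
In SI base units, W = 415.9 N, H = 5.876e+09 Pa, K = 3.187e-05.
Worn volume V = K·W·L/H = 3.187e-05 · 415.9 · 4.046 / 5.876e+09 = 9.127e-12 m³.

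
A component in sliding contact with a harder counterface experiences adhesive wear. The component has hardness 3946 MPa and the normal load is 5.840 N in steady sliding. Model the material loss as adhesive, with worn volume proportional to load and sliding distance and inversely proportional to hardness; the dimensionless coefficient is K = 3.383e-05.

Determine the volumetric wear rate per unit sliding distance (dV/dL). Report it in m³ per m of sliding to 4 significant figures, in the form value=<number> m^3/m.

value=5.007e-14 m^3/m

Each operation runs at full float precision. Intermediates appear rounded, and rounded just once to four significant figures.
Convert: Hardness H = 3946 MPa = 3.946e+09 Pa.
Collected in SI base units: W = 5.840 N, H = 3.946e+09 Pa, K = 3.383e-05.
The wear rate dV/dL = K·W/H (independent of L): 3.383e-05 · 5.840 / 3.946e+09 = 5.007e-14 m³/m.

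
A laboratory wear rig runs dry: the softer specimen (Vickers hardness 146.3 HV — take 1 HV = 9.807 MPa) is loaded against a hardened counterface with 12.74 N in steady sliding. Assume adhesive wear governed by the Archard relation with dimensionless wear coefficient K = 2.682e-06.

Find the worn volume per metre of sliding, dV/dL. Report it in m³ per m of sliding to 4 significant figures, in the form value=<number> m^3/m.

value=2.381e-14 m^3/m

Printed values are rounded, and all arithmetic maintains full float precision. Rounded once at the end, at four significant figures.
Convert: Hardness H = 146.3 HV × 9.807 MPa/HV = 1435 MPa = 1.435e+09 Pa.
Working in SI base units: W = 12.74 N, H = 1.435e+09 Pa, K = 2.682e-06.
Wear rate dV/dL = K·W/H (no L dependence): 2.682e-06 · 12.74 / 1.435e+09 = 2.381e-14 m³/m.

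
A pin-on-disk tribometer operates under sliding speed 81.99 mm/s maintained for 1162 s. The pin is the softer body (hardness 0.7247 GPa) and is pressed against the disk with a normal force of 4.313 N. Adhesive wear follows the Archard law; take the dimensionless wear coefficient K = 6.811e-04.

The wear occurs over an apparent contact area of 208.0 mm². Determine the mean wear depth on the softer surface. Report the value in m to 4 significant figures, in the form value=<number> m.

Intermediate values appear rounded; the algebra carries exact precision, and one last rounding to four significant digits.
Sliding speed v = 81.99 mm/s = 0.08199 m/s. Sliding distance L = v·t = 0.08199 m/s × 1162 s = 95.27 m.
Hardness H = 0.7247 GPa = 7.247e+08 Pa.
Contact area A = 208.0 mm² = 2.080e-04 m².
Working in SI base units: W = 4.313 N, H = 7.247e+08 Pa, K = 6.811e-04.
Archard volume V = K·W·L/H = 6.811e-04 · 4.313 · 95.27 / 7.247e+08 = 3.862e-10 m³.
Depth h = V/A = 3.862e-10 / 2.080e-04 = 1.857e-06 m.

value=1.857e-06 m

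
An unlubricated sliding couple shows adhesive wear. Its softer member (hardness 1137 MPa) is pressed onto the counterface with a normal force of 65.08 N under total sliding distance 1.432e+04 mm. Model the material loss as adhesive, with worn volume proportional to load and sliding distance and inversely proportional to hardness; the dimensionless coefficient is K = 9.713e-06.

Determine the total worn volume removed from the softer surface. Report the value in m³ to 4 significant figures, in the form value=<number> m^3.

Intermediates are displayed rounded, and all arithmetic maintains full float precision — rounded once at the end: four significant digits.
Total distance L = 1.432e+04 mm = 14.32 m.
Hardness H = 1137 MPa = 1.137e+09 Pa.
In SI base units: W = 65.08 N, H = 1.137e+09 Pa, K = 9.713e-06.
Wear volume V = K·W·L/H = 9.713e-06 · 65.08 · 14.32 / 1.137e+09 = 7.961e-12 m³.

value=7.961e-12 m^3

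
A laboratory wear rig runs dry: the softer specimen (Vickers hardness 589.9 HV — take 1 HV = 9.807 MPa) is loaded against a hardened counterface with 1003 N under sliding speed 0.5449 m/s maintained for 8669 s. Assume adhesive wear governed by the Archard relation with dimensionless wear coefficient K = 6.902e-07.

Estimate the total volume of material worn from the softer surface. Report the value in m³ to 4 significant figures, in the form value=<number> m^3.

value=5.653e-10 m^3

Intermediates are displayed rounded; every step maintains full precision, and a single final rounding: 4 significant digits.
Distance covered L = v·t = 0.5449 m/s × 8669 s = 4724 m.
Hardness H = 589.9 HV × 9.807 MPa/HV = 5785 MPa = 5.785e+09 Pa.
Expressed in SI base units: W = 1003 N, H = 5.785e+09 Pa, K = 6.902e-07.
Archard relation: V = K·W·L/H = 6.902e-07 · 1003 · 4724 / 5.785e+09 = 5.653e-10 m³.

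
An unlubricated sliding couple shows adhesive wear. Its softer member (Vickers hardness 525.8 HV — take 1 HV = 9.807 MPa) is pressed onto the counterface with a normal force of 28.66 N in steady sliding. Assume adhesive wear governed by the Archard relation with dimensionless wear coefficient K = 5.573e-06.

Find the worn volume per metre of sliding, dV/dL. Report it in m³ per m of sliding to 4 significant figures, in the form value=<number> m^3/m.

value=3.097e-14 m^3/m

Printed values are rounded, and all working math runs at full precision, and rounded once at the end, at 4 significant figures.
Convert: Hardness H = 525.8 HV × 9.807 MPa/HV = 5157 MPa = 5.157e+09 Pa.
Restated in SI base units: W = 28.66 N, H = 5.157e+09 Pa, K = 5.573e-06.
Wear rate dV/dL = K·W/H (no L dependence): 5.573e-06 · 28.66 / 5.157e+09 = 3.097e-14 m³/m.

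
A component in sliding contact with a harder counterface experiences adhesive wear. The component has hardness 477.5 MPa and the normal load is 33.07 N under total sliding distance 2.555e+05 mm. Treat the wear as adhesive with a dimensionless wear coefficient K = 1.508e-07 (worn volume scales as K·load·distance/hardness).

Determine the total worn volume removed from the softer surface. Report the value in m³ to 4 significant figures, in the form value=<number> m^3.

value=2.668e-12 m^3

The computation runs at exact precision — intermediates are printed rounded. Rounded once at the end: four significant digits.
Convert: Distance covered L = 2.555e+05 mm = 255.5 m.
Convert: Hardness H = 477.5 MPa = 4.775e+08 Pa.
Expressed in SI base units: W = 33.07 N, H = 4.775e+08 Pa, K = 1.508e-07.
Volume removed: V = K·W·L/H = 1.508e-07 · 33.07 · 255.5 / 4.775e+08 = 2.668e-12 m³.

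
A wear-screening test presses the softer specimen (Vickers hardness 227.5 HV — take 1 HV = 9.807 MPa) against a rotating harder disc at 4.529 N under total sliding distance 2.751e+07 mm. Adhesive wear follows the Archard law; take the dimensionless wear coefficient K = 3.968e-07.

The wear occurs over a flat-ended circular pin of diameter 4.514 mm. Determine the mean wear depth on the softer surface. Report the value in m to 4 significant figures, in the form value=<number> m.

Intermediates are printed rounded — all arithmetic runs at exact precision; a single final rounding to four significant figures.
Distance L = 2.751e+07 mm = 2.751e+04 m.
Hardness H = 227.5 HV × 9.807 MPa/HV = 2231 MPa = 2.231e+09 Pa.
Pin diameter d = 4.514 mm = 0.004514 m. Contact area A = π·d²/4 = π·(0.004514 m)²/4 = 1.600e-05 m².
In SI base units, W = 4.529 N, H = 2.231e+09 Pa, K = 3.968e-07.
Apply Archard: V = K·W·L/H = 3.968e-07 · 4.529 · 2.751e+04 / 2.231e+09 = 2.216e-11 m³.
Depth h = V/A = 2.216e-11 / 1.600e-05 = 1.385e-06 m.

value=1.385e-06 m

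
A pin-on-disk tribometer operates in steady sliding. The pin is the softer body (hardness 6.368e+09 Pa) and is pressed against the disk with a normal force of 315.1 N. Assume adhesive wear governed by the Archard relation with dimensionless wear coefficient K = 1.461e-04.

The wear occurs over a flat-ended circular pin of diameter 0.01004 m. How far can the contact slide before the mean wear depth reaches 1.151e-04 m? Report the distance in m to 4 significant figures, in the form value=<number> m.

Each operation keeps exact precision; the intermediates appear rounded; one final rounding to 4 significant figures.
Contact area A = π·d²/4 = π·(0.01004 m)²/4 = 7.917e-05 m².
Expressed in SI base units: W = 315.1 N, H = 6.368e+09 Pa, K = 1.461e-04.
Wearable volume V_lim = h_lim·A = 1.151e-04 · 7.917e-05 = 9.112e-09 m³.
So the life L = V_lim·H/(K·W) = 9.112e-09 · 6.368e+09 / (1.461e-04 · 315.1) = 1260 m.

value=1260 m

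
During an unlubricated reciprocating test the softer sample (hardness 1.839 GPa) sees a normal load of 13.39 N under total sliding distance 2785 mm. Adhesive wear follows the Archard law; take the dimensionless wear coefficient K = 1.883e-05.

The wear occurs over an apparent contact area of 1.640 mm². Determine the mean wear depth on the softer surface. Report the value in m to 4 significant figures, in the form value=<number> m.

Quoted intermediates are rounded, and all working math keeps full float precision, and a lone final rounding to four significant figures.
Total distance L = 2785 mm = 2.785 m.
Hardness H = 1.839 GPa = 1.839e+09 Pa.
Contact area A = 1.640 mm² = 1.640e-06 m².
Collected in SI base units: W = 13.39 N, H = 1.839e+09 Pa, K = 1.883e-05.
Worn volume V = K·W·L/H = 1.883e-05 · 13.39 · 2.785 / 1.839e+09 = 3.818e-13 m³.
Wear depth h = V/A = 3.818e-13 / 1.640e-06 = 2.328e-07 m.

value=2.328e-07 m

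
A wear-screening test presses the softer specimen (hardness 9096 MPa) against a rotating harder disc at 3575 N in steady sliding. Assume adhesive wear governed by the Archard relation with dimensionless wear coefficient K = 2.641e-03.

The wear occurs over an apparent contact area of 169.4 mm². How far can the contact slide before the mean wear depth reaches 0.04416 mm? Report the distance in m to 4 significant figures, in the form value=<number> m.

Each operation runs at full float precision; the intermediates are shown rounded — rounded just once: 4 significant figures.
Hardness H = 9096 MPa = 9.096e+09 Pa.
Contact area A = 169.4 mm² = 1.694e-04 m².
Depth limit h_lim = 0.04416 mm = 4.416e-05 m.
Expressed in SI base units: W = 3575 N, H = 9.096e+09 Pa, K = 2.641e-03.
Limit volume V_lim = h_lim·A = 4.416e-05 · 1.694e-04 = 7.481e-09 m³.
So the life L = V_lim·H/(K·W) = 7.481e-09 · 9.096e+09 / (2.641e-03 · 3575) = 7.207 m.

value=7.207 m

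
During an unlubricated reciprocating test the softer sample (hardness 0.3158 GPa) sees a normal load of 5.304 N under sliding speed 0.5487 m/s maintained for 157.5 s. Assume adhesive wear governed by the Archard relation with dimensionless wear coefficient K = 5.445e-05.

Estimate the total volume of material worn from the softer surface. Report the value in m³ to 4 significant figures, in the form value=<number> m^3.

Displayed values are rounded, and the algebra keeps full precision — a lone final rounding: 4 significant digits.
Convert: Sliding distance L = v·t = 0.5487 m/s × 157.5 s = 86.42 m.
Convert: Hardness H = 0.3158 GPa = 3.158e+08 Pa.
In SI base units, W = 5.304 N, H = 3.158e+08 Pa, K = 5.445e-05.
By Archard's law, V = K·W·L/H = 5.445e-05 · 5.304 · 86.42 / 3.158e+08 = 7.903e-11 m³.

value=7.903e-11 m^3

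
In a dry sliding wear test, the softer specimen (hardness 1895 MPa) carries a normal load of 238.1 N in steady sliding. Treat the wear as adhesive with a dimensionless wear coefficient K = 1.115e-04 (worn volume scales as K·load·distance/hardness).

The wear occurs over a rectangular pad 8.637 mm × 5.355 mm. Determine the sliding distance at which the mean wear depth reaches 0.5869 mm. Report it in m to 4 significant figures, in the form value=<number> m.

Every step carries full precision. Printed values are rounded; rounded once at the end to 4 significant digits.
Convert: Hardness H = 1895 MPa = 1.895e+09 Pa.
Convert: Pad sides 8.637 mm × 5.355 mm = 0.008637 m × 0.005355 m. Contact area A = 0.008637 m × 0.005355 m = 4.625e-05 m².
Convert: Depth limit h_lim = 0.5869 mm = 5.869e-04 m.
Collected in SI base units: W = 238.1 N, H = 1.895e+09 Pa, K = 1.115e-04.
Volume at the limit: V_lim = h_lim·A = 5.869e-04 · 4.625e-05 = 2.714e-08 m³.
Sliding life L = V_lim·H/(K·W) = 2.714e-08 · 1.895e+09 / (1.115e-04 · 238.1) = 1938 m.

value=1938 m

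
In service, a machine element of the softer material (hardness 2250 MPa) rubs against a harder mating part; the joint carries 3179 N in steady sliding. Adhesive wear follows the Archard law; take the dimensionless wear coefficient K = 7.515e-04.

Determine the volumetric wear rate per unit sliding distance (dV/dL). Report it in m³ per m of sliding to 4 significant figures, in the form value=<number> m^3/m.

The intermediates are displayed rounded; every step holds full precision, and a lone final rounding: four significant digits.
Hardness H = 2250 MPa = 2.250e+09 Pa.
Restated in SI base units: W = 3179 N, H = 2.250e+09 Pa, K = 7.515e-04.
Sliding wear rate dV/dL = K·W/H, so: 7.515e-04 · 3179 / 2.250e+09 = 1.062e-09 m³/m.

value=1.062e-09 m^3/m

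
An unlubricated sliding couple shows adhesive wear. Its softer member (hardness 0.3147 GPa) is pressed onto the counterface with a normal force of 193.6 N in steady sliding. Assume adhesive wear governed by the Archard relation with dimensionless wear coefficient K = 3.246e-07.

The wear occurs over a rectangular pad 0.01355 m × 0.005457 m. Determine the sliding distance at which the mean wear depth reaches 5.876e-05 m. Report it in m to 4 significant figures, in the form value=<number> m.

value=2.176e+04 m

The intermediates appear rounded; every step runs at full float precision; a single final rounding: four significant digits.
Hardness H = 0.3147 GPa = 3.147e+08 Pa.
Contact area A = 0.01355 m × 0.005457 m = 7.394e-05 m².
Restated in SI base units: W = 193.6 N, H = 3.147e+08 Pa, K = 3.246e-07.
At the depth limit, V_lim = h_lim·A = 5.876e-05 · 7.394e-05 = 4.345e-09 m³.
Thus life L = V_lim·H/(K·W) = 4.345e-09 · 3.147e+08 / (3.246e-07 · 193.6) = 2.176e+04 m.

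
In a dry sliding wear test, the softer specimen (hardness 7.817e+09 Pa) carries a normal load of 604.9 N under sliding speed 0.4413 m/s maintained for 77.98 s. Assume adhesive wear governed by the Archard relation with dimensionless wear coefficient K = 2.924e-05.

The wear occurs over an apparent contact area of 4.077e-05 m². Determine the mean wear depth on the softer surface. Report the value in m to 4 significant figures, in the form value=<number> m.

Intermediates are printed rounded, and all working math runs at full float precision. Rounded once at the end, at 4 significant figures.
Path length L = v·t = 0.4413 m/s × 77.98 s = 34.41 m.
In SI base units: W = 604.9 N, H = 7.817e+09 Pa, K = 2.924e-05.
Worn volume V = K·W·L/H = 2.924e-05 · 604.9 · 34.41 / 7.817e+09 = 7.786e-11 m³.
Wear depth h = V/A = 7.786e-11 / 4.077e-05 = 1.910e-06 m.

value=1.910e-06 m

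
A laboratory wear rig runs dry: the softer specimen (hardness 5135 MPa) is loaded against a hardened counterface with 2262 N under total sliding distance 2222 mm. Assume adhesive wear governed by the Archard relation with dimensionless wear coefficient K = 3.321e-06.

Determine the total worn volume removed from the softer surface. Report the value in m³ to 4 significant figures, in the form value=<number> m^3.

value=3.251e-12 m^3

Intermediate values appear rounded, and the computation carries full float precision; one final rounding: 4 significant digits.
Convert: Sliding distance L = 2222 mm = 2.222 m.
Convert: Hardness H = 5135 MPa = 5.135e+09 Pa.
SI base units throughout: W = 2262 N, H = 5.135e+09 Pa, K = 3.321e-06.
Worn volume V = K·W·L/H = 3.321e-06 · 2262 · 2.222 / 5.135e+09 = 3.251e-12 m³.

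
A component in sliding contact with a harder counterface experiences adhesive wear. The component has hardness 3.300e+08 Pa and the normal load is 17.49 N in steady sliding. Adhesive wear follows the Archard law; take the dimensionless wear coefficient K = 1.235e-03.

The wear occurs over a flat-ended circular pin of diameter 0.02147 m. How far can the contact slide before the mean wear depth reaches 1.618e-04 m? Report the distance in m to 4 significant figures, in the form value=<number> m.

Every step maintains full float precision. The intermediates appear rounded; a single final rounding, at four significant figures.
Contact area A = π·d²/4 = π·(0.02147 m)²/4 = 3.620e-04 m².
As SI base values: W = 17.49 N, H = 3.300e+08 Pa, K = 1.235e-03.
Permissible volume V_lim = h_lim·A = 1.618e-04 · 3.620e-04 = 5.858e-08 m³.
Thus life L = V_lim·H/(K·W) = 5.858e-08 · 3.300e+08 / (1.235e-03 · 17.49) = 894.9 m.

value=894.9 m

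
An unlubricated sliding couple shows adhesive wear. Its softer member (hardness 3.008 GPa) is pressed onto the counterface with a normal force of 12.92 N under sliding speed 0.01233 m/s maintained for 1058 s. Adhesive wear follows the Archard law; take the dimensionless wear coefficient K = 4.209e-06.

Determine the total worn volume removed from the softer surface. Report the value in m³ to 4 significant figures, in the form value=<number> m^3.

Displayed values are rounded; all arithmetic carries exact precision — a single final rounding to four significant digits.
Path length L = v·t = 0.01233 m/s × 1058 s = 13.05 m.
Hardness H = 3.008 GPa = 3.008e+09 Pa.
As SI base values: W = 12.92 N, H = 3.008e+09 Pa, K = 4.209e-06.
Archard volume V = K·W·L/H = 4.209e-06 · 12.92 · 13.05 / 3.008e+09 = 2.358e-13 m³.

value=2.358e-13 m^3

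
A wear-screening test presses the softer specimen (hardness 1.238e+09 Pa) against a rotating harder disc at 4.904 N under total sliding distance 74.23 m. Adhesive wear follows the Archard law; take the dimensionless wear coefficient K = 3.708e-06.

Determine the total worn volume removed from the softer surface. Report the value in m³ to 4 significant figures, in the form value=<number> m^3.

Displayed values are rounded — every step carries full precision; one last rounding, at 4 significant figures.
Restated in SI base units: W = 4.904 N, H = 1.238e+09 Pa, K = 3.708e-06.
Wear volume V = K·W·L/H = 3.708e-06 · 4.904 · 74.23 / 1.238e+09 = 1.090e-12 m³.

value=1.090e-12 m^3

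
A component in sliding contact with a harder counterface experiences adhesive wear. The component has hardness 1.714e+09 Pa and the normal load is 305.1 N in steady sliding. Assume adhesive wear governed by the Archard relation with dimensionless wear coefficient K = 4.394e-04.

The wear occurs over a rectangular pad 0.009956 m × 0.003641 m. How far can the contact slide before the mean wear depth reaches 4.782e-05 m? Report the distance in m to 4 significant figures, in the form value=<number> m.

value=22.16 m

Each operation keeps full float precision. Quoted intermediates are rounded — a lone final rounding to 4 significant figures.
Convert: Contact area A = 0.009956 m × 0.003641 m = 3.625e-05 m².
Expressed in SI base units: W = 305.1 N, H = 1.714e+09 Pa, K = 4.394e-04.
Limit volume V_lim = h_lim·A = 4.782e-05 · 3.625e-05 = 1.733e-09 m³.
Sliding life L = V_lim·H/(K·W) = 1.733e-09 · 1.714e+09 / (4.394e-04 · 305.1) = 22.16 m.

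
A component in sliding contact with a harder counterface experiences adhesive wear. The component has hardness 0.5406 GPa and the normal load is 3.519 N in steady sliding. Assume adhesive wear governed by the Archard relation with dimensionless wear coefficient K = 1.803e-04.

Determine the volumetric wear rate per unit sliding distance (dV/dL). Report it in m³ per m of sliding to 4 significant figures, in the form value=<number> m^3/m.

The intermediates are displayed rounded. Each operation carries full float precision. Rounded just once, at 4 significant digits.
Convert: Hardness H = 0.5406 GPa = 5.406e+08 Pa.
As SI base values: W = 3.519 N, H = 5.406e+08 Pa, K = 1.803e-04.
Sliding wear rate dV/dL = K·W/H, per unit distance: 1.803e-04 · 3.519 / 5.406e+08 = 1.174e-12 m³/m.

value=1.174e-12 m^3/m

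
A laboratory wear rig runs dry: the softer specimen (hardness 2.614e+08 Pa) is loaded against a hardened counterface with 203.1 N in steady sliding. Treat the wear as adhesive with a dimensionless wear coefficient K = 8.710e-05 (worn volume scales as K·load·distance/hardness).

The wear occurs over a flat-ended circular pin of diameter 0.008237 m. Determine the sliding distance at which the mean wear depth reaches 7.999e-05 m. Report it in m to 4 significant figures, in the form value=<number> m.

value=62.99 m

The intermediates are shown rounded. The algebra carries full precision; a lone final rounding, at 4 significant digits.
Convert: Contact area A = π·d²/4 = π·(0.008237 m)²/4 = 5.329e-05 m².
SI base units throughout: W = 203.1 N, H = 2.614e+08 Pa, K = 8.710e-05.
Allowed volume V_lim = h_lim·A = 7.999e-05 · 5.329e-05 = 4.262e-09 m³.
Inverting, life L = V_lim·H/(K·W) = 4.262e-09 · 2.614e+08 / (8.710e-05 · 203.1) = 62.99 m.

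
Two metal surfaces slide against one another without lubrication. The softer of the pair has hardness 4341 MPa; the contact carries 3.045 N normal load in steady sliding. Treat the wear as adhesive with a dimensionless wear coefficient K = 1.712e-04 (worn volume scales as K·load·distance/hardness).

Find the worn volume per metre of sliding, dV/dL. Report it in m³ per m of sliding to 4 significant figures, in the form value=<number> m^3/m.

value=1.201e-13 m^3/m

Intermediate values are displayed rounded; each operation runs at full float precision — one last rounding to 4 significant digits.
Convert: Hardness H = 4341 MPa = 4.341e+09 Pa.
Expressed in SI base units: W = 3.045 N, H = 4.341e+09 Pa, K = 1.712e-04.
Volumetric rate dV/dL = K·W/H (independent of L): 1.712e-04 · 3.045 / 4.341e+09 = 1.201e-13 m³/m.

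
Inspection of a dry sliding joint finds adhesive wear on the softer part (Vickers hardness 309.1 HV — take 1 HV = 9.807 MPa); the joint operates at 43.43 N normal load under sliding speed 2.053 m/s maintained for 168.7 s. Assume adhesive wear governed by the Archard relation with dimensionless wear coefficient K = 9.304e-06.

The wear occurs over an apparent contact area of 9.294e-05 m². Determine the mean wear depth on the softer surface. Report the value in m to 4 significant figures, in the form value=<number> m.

Intermediate values are displayed rounded; each operation holds full float precision; rounded just once: four significant digits.
Convert: Distance covered L = v·t = 2.053 m/s × 168.7 s = 346.3 m.
Convert: Hardness H = 309.1 HV × 9.807 MPa/HV = 3031 MPa = 3.031e+09 Pa.
Restated in SI base units: W = 43.43 N, H = 3.031e+09 Pa, K = 9.304e-06.
The Archard volume V = K·W·L/H = 9.304e-06 · 43.43 · 346.3 / 3.031e+09 = 4.617e-11 m³.
Mean depth h = V/A = 4.617e-11 / 9.294e-05 = 4.967e-07 m.

value=4.967e-07 m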